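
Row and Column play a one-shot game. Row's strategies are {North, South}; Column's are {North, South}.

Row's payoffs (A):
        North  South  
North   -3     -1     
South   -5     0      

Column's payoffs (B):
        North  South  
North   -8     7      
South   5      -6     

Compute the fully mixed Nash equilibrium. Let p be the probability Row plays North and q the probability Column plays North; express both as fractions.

p = 11/26, q = 1/3

In a mixed NE each player is indifferent between their pure strategies, so the opponent's mix sets the indifference.
Column indifferent between North and South: p·(-8) + (1−p)·5 = p·7 + (1−p)·(-6) ⟹ 5 + (-13)p = (-6) + 13p ⟹ p = 11/26.
Row indifferent between North and South: q·(-3) + (1−q)·(-1) = q·(-5) + (1−q)·0 ⟹ (-1) + (-2)q = 0 + (-5)q ⟹ q = 1/3.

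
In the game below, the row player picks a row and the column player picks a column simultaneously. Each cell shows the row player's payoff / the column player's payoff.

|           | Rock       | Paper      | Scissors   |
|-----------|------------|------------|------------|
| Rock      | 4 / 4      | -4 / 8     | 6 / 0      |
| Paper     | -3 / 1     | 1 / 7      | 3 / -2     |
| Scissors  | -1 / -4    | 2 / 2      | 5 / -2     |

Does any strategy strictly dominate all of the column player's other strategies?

Paper

Check whether one of the column player's strategies beats all alternatives regardless of what the opponent does.
Paper strictly dominates: vs Rock: 8 > each of {4, 0}; vs Paper: 7 > each of {1, -2}; vs Scissors: 2 > each of {-4, -2}.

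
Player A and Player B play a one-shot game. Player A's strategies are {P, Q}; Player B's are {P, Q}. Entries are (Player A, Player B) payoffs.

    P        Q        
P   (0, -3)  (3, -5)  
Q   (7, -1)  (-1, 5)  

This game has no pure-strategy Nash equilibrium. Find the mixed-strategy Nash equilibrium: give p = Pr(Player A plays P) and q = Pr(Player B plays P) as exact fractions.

In a mixed NE each player is indifferent between their pure strategies, so the opponent's mix sets the indifference.
Player B indifferent between P and Q: p·(-3) + (1−p)·(-1) = p·(-5) + (1−p)·5 ⟹ (-1) + (-2)p = 5 + (-10)p ⟹ p = 3/4.
Player A indifferent between P and Q: q·0 + (1−q)·3 = q·7 + (1−q)·(-1) ⟹ 3 + (-3)q = (-1) + 8q ⟹ q = 4/11.

p = 3/4, q = 4/11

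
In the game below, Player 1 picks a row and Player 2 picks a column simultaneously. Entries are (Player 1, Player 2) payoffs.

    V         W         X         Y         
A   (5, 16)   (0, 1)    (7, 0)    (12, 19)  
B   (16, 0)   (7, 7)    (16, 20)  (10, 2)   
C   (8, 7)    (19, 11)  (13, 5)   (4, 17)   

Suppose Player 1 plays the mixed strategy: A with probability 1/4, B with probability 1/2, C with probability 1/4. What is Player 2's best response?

X

Player 2's best reply maximizes expected payoff against the mix.
V: (1/4)·16 + (1/2)·0 + (1/4)·7 = 23/4
W: (1/4)·1 + (1/2)·7 + (1/4)·11 = 13/2
X: (1/4)·0 + (1/2)·20 + (1/4)·5 = 45/4
Y: (1/4)·19 + (1/2)·2 + (1/4)·17 = 10
Highest expected payoff is 45/4, from X.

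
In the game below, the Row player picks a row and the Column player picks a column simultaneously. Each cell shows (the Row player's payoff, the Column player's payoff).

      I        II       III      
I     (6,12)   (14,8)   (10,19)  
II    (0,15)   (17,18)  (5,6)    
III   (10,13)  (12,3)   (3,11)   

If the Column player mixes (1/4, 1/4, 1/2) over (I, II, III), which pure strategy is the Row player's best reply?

Compute the Row player's expected payoff from each pure strategy against the given mix.
I: (1/4)·6 + (1/4)·14 + (1/2)·10 = 10
II: (1/4)·0 + (1/4)·17 + (1/2)·5 = 27/4
III: (1/4)·10 + (1/4)·12 + (1/2)·3 = 7
Highest expected payoff is 10, from I.

I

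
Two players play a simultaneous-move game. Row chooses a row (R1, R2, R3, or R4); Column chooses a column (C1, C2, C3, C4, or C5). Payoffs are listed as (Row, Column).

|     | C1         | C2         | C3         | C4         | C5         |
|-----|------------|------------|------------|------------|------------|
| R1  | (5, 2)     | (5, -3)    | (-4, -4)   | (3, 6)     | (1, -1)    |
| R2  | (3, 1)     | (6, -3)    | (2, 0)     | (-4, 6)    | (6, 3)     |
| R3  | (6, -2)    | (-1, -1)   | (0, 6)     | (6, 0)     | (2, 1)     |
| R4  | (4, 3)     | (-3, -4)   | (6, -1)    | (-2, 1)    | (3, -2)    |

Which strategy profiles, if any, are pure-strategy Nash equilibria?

Check mutual best responses: a cell is a NE iff neither player can gain by unilaterally deviating.
Row's best responses — vs C1: R3 (payoff 6); vs C2: R2 (payoff 6); vs C3: R4 (payoff 6); vs C4: R3 (payoff 6); vs C5: R2 (payoff 6).
Column's best responses — vs R1: C4 (payoff 6); vs R2: C4 (payoff 6); vs R3: C3 (payoff 6); vs R4: C1 (payoff 3).
No cell has both players best-responding. For instance, Row's best reply to C5 is R2, but against R2 Column prefers C4 over C5.

No pure-strategy Nash equilibrium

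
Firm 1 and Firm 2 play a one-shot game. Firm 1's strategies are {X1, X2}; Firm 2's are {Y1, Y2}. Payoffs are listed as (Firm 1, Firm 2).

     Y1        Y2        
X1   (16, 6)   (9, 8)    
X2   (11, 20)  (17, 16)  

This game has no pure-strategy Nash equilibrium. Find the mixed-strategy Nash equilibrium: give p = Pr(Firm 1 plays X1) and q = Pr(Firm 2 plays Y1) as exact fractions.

In a mixed NE each player is indifferent between their pure strategies, so the opponent's mix sets the indifference.
Firm 2 indifferent between Y1 and Y2: p·6 + (1−p)·20 = p·8 + (1−p)·16 ⟹ 20 + (-14)p = 16 + (-8)p ⟹ p = 2/3.
Firm 1 indifferent between X1 and X2: q·16 + (1−q)·9 = q·11 + (1−q)·17 ⟹ 9 + 7q = 17 + (-6)q ⟹ q = 8/13.

p = 2/3, q = 8/13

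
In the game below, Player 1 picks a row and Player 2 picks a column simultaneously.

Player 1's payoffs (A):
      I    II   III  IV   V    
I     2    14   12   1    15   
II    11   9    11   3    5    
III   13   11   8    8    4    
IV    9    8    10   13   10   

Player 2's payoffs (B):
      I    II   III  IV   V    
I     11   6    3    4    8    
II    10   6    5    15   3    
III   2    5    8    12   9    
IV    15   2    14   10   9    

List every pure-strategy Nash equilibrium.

None

Check mutual best responses: a cell is a NE iff neither player can gain by unilaterally deviating.
Player 1's best responses — vs I: III (payoff 13); vs II: I (payoff 14); vs III: I (payoff 12); vs IV: IV (payoff 13); vs V: I (payoff 15).
Player 2's best responses — vs I: I (payoff 11); vs II: IV (payoff 15); vs III: IV (payoff 12); vs IV: I (payoff 15).
No cell has both players best-responding. For instance, Player 1's best reply to IV is IV, but against IV Player 2 prefers I over IV.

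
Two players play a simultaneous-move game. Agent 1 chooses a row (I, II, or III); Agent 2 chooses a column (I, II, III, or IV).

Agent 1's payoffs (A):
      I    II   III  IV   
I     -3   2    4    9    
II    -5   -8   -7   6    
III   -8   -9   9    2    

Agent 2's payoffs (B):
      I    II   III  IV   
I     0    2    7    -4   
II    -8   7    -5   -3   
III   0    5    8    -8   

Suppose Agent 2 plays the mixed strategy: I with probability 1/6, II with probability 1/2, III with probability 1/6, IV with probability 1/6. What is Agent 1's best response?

I

Compute Agent 1's expected payoff from each pure strategy against the given mix.
I: (1/6)·(-3) + (1/2)·2 + (1/6)·4 + (1/6)·9 = 8/3
II: (1/6)·(-5) + (1/2)·(-8) + (1/6)·(-7) + (1/6)·6 = -5
III: (1/6)·(-8) + (1/2)·(-9) + (1/6)·9 + (1/6)·2 = -4
Highest expected payoff is 8/3, from I.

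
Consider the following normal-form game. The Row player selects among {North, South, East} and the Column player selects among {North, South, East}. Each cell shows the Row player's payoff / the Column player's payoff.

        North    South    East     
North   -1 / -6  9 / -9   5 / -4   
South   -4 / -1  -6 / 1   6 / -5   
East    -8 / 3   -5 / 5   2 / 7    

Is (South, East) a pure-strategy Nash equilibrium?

Holding the Column player at East: the Row player gets 6 from South, versus 5 from North, 2 from East. No profitable deviation for the Row player.
Holding the Row player at South: the Column player gets -5 from East but could get 1 by switching to South. The Column player has a profitable deviation.

No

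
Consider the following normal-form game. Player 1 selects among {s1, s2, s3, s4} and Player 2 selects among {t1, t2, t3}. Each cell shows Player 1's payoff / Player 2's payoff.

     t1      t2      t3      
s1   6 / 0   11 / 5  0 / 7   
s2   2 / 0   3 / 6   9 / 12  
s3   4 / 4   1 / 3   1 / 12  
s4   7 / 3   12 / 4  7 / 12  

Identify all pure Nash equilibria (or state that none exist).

(s2, t3)

A profile is a Nash equilibrium when each player is best-responding to the other.
Player 1's best responses — vs t1: s4 (payoff 7); vs t2: s4 (payoff 12); vs t3: s2 (payoff 9).
Player 2's best responses — vs s1: t3 (payoff 7); vs s2: t3 (payoff 12); vs s3: t3 (payoff 12); vs s4: t3 (payoff 12).
The only mutual best response is (s2, t3); neither player gains by switching there.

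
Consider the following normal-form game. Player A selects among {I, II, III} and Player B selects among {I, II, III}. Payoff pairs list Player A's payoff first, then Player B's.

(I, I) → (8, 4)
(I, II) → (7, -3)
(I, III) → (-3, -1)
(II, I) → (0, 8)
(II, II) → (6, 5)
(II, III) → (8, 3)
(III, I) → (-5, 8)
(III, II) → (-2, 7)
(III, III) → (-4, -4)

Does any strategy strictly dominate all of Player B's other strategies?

I

A strategy is strictly dominant if it gives Player B a strictly higher payoff than every other strategy, against every choice by the opponent.
I strictly dominates: vs I: 4 > each of {-3, -1}; vs II: 8 > each of {5, 3}; vs III: 8 > each of {7, -4}.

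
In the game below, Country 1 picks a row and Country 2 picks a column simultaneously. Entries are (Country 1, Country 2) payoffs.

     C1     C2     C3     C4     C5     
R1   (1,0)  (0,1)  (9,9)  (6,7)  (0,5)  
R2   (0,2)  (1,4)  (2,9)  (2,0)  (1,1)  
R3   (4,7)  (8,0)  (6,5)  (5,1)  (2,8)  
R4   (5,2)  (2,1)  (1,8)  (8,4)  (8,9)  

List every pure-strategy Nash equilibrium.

A profile is a Nash equilibrium when each player is best-responding to the other.
Country 1's best responses — vs C1: R4 (payoff 5); vs C2: R3 (payoff 8); vs C3: R1 (payoff 9); vs C4: R4 (payoff 8); vs C5: R4 (payoff 8).
Country 2's best responses — vs R1: C3 (payoff 9); vs R2: C3 (payoff 9); vs R3: C5 (payoff 8); vs R4: C5 (payoff 9).
Mutual best responses occur at (R1, C3) and (R4, C5); at each, neither player gains by switching.

(R1, C3) and (R4, C5)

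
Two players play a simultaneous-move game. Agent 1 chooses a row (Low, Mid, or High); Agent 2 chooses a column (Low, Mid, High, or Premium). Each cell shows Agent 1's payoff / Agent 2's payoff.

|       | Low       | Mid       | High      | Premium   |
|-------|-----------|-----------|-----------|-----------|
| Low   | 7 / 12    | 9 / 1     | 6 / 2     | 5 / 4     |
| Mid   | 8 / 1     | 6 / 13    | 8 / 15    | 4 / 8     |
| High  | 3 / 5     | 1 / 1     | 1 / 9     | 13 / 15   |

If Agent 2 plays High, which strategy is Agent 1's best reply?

With Agent 2 fixed at High, Agent 1's payoffs are: Low → 6, Mid → 8, High → 1.
The maximum is 8, achieved by Mid.

Mid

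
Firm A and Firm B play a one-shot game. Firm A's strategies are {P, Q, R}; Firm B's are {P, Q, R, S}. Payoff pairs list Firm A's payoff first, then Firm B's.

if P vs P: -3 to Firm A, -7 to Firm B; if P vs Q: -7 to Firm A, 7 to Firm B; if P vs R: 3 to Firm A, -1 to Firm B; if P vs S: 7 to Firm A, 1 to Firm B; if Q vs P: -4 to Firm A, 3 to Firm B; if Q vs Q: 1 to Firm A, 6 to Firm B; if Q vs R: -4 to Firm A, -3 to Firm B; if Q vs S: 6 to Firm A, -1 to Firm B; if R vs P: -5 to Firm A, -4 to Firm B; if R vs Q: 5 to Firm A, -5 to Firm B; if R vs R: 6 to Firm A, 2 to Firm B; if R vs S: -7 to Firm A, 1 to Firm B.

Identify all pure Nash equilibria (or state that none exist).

(R, R)

Check mutual best responses: a cell is a NE iff neither player can gain by unilaterally deviating.
Firm A's best responses — vs P: P (payoff -3); vs Q: R (payoff 5); vs R: R (payoff 6); vs S: P (payoff 7).
Firm B's best responses — vs P: Q (payoff 7); vs Q: Q (payoff 6); vs R: R (payoff 2).
The only mutual best response is (R, R); neither player gains by switching there.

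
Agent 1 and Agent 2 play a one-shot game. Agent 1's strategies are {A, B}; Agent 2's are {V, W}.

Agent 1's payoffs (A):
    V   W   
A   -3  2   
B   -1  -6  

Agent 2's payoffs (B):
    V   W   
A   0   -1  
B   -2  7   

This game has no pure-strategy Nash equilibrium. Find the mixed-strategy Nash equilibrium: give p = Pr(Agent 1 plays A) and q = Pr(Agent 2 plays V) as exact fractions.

p = 9/10, q = 4/5

Each player's mixing probability is pinned down by making the *other* player indifferent.
Agent 2 indifferent between V and W: p·0 + (1−p)·(-2) = p·(-1) + (1−p)·7 ⟹ (-2) + 2p = 7 + (-8)p ⟹ p = 9/10.
Agent 1 indifferent between A and B: q·(-3) + (1−q)·2 = q·(-1) + (1−q)·(-6) ⟹ 2 + (-5)q = (-6) + 5q ⟹ q = 4/5.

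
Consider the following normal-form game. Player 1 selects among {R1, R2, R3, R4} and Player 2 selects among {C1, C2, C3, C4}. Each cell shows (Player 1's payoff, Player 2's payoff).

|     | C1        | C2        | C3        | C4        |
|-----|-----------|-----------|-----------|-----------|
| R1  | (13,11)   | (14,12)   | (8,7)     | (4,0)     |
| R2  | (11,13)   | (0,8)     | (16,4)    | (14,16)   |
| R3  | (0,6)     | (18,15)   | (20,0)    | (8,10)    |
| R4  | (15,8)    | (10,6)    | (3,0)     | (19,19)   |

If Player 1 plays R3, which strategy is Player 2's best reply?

With Player 1 fixed at R3, Player 2's payoffs are: C1 → 6, C2 → 15, C3 → 0, C4 → 10.
The maximum is 15, achieved by C2.

C2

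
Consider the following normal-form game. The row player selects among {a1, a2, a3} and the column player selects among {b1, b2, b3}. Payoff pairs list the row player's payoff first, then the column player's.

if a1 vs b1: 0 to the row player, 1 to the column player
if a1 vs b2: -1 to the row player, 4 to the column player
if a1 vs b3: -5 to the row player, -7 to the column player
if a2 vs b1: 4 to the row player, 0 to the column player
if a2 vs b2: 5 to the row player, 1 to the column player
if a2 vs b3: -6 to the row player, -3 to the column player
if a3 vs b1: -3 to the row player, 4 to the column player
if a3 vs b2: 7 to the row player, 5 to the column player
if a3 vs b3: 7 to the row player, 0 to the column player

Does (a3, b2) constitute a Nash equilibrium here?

Yes

Holding the column player at b2: the row player gets 7 from a3, versus -1 from a1, 5 from a2. No profitable deviation for the row player.
Holding the row player at a3: the column player gets 5 from b2, versus 4 from b1, 0 from b3. No profitable deviation for the column player either.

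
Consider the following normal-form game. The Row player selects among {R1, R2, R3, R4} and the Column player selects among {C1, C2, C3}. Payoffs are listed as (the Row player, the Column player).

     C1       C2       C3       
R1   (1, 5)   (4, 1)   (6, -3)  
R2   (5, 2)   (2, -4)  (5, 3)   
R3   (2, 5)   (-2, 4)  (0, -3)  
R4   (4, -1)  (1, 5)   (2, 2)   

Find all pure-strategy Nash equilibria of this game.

Find each player's best response to every opponent strategy; NE are the intersections.
The Row player's best responses — vs C1: R2 (payoff 5); vs C2: R1 (payoff 4); vs C3: R1 (payoff 6).
The Column player's best responses — vs R1: C1 (payoff 5); vs R2: C3 (payoff 3); vs R3: C1 (payoff 5); vs R4: C2 (payoff 5).
No cell has both players best-responding. For instance, the Row player's best reply to C2 is R1, but against R1 the Column player prefers C1 over C2.

None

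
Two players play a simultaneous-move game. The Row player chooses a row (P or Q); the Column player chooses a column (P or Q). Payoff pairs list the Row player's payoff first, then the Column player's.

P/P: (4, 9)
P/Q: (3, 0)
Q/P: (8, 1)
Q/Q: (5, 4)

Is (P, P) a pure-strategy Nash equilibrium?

No

Holding the Column player at P: the Row player gets 4 from P but could get 8 by switching to Q. The Row player has a profitable deviation.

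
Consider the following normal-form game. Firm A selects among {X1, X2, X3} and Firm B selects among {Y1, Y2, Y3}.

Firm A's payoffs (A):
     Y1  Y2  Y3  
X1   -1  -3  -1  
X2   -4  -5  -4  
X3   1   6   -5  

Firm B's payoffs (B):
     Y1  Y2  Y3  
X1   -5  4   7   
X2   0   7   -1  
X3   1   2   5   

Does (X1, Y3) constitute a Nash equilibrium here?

Yes

Holding Firm B at Y3: Firm A gets -1 from X1, versus -4 from X2, -5 from X3. No profitable deviation for Firm A.
Holding Firm A at X1: Firm B gets 7 from Y3, versus -5 from Y1, 4 from Y2. No profitable deviation for Firm B either.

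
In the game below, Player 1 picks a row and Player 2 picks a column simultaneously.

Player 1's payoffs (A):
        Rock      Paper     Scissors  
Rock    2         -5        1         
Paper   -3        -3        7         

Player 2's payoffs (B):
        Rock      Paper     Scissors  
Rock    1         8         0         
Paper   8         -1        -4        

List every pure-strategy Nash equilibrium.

A profile is a Nash equilibrium when each player is best-responding to the other.
Player 1's best responses — vs Rock: Rock (payoff 2); vs Paper: Paper (payoff -3); vs Scissors: Paper (payoff 7).
Player 2's best responses — vs Rock: Paper (payoff 8); vs Paper: Rock (payoff 8).
No cell has both players best-responding. For instance, Player 1's best reply to Scissors is Paper, but against Paper Player 2 prefers Rock over Scissors.

No pure-strategy Nash equilibrium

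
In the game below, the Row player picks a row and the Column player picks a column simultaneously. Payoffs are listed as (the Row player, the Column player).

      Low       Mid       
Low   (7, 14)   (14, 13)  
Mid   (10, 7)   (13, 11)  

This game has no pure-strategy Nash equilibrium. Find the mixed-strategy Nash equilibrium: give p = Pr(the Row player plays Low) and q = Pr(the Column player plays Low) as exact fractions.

In a mixed NE each player is indifferent between their pure strategies, so the opponent's mix sets the indifference.
The Column player indifferent between Low and Mid: p·14 + (1−p)·7 = p·13 + (1−p)·11 ⟹ 7 + 7p = 11 + 2p ⟹ p = 4/5.
The Row player indifferent between Low and Mid: q·7 + (1−q)·14 = q·10 + (1−q)·13 ⟹ 14 + (-7)q = 13 + (-3)q ⟹ q = 1/4.

p = 4/5, q = 1/4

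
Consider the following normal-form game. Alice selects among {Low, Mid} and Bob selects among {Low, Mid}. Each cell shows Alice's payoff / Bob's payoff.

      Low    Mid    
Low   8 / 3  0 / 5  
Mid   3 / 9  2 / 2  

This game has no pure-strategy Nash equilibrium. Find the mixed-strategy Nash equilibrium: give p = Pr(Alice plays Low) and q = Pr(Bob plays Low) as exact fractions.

p = 7/9, q = 2/7

Each player's mixing probability is pinned down by making the *other* player indifferent.
Bob indifferent between Low and Mid: p·3 + (1−p)·9 = p·5 + (1−p)·2 ⟹ 9 + (-6)p = 2 + 3p ⟹ p = 7/9.
Alice indifferent between Low and Mid: q·8 + (1−q)·0 = q·3 + (1−q)·2 ⟹ 0 + 8q = 2 + 1q ⟹ q = 2/7.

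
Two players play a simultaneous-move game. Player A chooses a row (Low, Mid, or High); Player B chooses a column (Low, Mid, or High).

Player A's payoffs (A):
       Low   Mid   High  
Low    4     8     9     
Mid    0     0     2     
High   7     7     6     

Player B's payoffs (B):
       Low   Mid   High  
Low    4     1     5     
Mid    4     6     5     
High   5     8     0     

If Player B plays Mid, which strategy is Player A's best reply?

Low

With Player B fixed at Mid, Player A's payoffs are: Low → 8, Mid → 0, High → 7.
The maximum is 8, achieved by Low.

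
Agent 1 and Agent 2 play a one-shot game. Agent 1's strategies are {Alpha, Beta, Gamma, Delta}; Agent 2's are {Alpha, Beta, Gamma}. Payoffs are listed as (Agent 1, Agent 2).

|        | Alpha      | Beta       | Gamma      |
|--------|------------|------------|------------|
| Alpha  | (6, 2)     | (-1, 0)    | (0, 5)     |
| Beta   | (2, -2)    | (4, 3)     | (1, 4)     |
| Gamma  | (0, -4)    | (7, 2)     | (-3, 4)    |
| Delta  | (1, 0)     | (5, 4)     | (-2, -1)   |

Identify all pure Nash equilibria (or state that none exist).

(Beta, Gamma)

Find each player's best response to every opponent strategy; NE are the intersections.
Agent 1's best responses — vs Alpha: Alpha (payoff 6); vs Beta: Gamma (payoff 7); vs Gamma: Beta (payoff 1).
Agent 2's best responses — vs Alpha: Gamma (payoff 5); vs Beta: Gamma (payoff 4); vs Gamma: Gamma (payoff 4); vs Delta: Beta (payoff 4).
The only mutual best response is (Beta, Gamma); neither player gains by switching there.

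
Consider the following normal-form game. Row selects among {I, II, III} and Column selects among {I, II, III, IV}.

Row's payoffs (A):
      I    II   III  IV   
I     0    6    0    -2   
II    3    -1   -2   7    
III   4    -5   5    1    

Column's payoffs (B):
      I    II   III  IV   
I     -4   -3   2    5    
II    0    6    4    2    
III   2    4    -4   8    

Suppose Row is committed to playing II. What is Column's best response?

With Row fixed at II, Column's payoffs are: I → 0, II → 6, III → 4, IV → 2.
The maximum is 6, achieved by II.

II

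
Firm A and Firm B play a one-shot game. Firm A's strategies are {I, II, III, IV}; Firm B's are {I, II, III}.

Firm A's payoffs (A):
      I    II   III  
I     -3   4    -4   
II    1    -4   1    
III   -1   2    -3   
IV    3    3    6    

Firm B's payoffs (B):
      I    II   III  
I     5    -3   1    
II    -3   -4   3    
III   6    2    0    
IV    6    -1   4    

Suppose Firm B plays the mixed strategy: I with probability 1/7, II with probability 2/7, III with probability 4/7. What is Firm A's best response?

Compute Firm A's expected payoff from each pure strategy against the given mix.
I: (1/7)·(-3) + (2/7)·4 + (4/7)·(-4) = -11/7
II: (1/7)·1 + (2/7)·(-4) + (4/7)·1 = -3/7
III: (1/7)·(-1) + (2/7)·2 + (4/7)·(-3) = -9/7
IV: (1/7)·3 + (2/7)·3 + (4/7)·6 = 33/7
Highest expected payoff is 33/7, from IV.

IV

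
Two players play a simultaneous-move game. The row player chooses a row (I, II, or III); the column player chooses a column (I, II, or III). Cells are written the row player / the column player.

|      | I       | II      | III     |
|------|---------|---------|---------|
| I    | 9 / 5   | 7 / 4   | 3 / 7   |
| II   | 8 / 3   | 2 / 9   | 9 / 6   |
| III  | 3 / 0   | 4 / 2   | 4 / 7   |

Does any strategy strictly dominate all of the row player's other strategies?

None

A strategy is strictly dominant if it gives the row player a strictly higher payoff than every other strategy, against every choice by the opponent.
I is not dominant: against III, II gives 9 > 3.
II is not dominant: against I, I gives 9 > 8.
III is not dominant: against I, I gives 9 > 3.
No single strategy is best against every opponent action.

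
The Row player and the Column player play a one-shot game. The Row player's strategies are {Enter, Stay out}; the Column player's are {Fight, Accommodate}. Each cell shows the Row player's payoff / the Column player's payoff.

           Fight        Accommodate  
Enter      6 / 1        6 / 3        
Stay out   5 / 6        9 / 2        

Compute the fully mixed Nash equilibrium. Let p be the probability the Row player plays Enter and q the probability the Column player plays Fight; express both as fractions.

p = 2/3, q = 3/4

In a mixed NE each player is indifferent between their pure strategies, so the opponent's mix sets the indifference.
The Column player indifferent between Fight and Accommodate: p·1 + (1−p)·6 = p·3 + (1−p)·2 ⟹ 6 + (-5)p = 2 + 1p ⟹ p = 2/3.
The Row player indifferent between Enter and Stay out: q·6 + (1−q)·6 = q·5 + (1−q)·9 ⟹ 6 + 0q = 9 + (-4)q ⟹ q = 3/4.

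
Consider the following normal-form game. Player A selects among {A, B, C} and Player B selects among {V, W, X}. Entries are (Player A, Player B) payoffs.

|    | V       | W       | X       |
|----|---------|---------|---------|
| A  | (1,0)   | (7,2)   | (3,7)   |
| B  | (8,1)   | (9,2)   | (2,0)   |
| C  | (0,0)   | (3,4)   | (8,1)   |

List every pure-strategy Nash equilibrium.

(B, W)

A profile is a Nash equilibrium when each player is best-responding to the other.
Player A's best responses — vs V: B (payoff 8); vs W: B (payoff 9); vs X: C (payoff 8).
Player B's best responses — vs A: X (payoff 7); vs B: W (payoff 2); vs C: W (payoff 4).
The only mutual best response is (B, W); neither player gains by switching there.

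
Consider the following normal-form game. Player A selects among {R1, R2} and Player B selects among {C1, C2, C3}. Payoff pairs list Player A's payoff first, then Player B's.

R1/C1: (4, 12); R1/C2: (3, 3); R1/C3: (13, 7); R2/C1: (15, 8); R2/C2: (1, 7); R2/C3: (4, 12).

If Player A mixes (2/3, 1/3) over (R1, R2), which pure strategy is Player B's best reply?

C1

Player B's best reply maximizes expected payoff against the mix.
C1: (2/3)·12 + (1/3)·8 = 32/3
C2: (2/3)·3 + (1/3)·7 = 13/3
C3: (2/3)·7 + (1/3)·12 = 26/3
Highest expected payoff is 32/3, from C1.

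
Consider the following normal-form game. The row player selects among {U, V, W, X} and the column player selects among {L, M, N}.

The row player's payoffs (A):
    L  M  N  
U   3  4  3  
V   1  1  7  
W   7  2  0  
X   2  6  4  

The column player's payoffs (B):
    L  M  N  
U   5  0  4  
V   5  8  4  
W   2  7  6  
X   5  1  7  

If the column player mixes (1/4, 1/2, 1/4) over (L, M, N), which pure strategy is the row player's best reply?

Compute the row player's expected payoff from each pure strategy against the given mix.
U: (1/4)·3 + (1/2)·4 + (1/4)·3 = 7/2
V: (1/4)·1 + (1/2)·1 + (1/4)·7 = 5/2
W: (1/4)·7 + (1/2)·2 + (1/4)·0 = 11/4
X: (1/4)·2 + (1/2)·6 + (1/4)·4 = 9/2
Highest expected payoff is 9/2, from X.

X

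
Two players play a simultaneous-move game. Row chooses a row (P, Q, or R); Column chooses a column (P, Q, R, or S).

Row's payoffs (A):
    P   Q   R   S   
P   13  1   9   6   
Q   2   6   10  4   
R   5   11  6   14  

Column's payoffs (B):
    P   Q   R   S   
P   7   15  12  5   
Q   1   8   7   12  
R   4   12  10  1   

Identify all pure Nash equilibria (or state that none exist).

(R, Q)

Check mutual best responses: a cell is a NE iff neither player can gain by unilaterally deviating.
Row's best responses — vs P: P (payoff 13); vs Q: R (payoff 11); vs R: Q (payoff 10); vs S: R (payoff 14).
Column's best responses — vs P: Q (payoff 15); vs Q: S (payoff 12); vs R: Q (payoff 12).
The only mutual best response is (R, Q); neither player gains by switching there.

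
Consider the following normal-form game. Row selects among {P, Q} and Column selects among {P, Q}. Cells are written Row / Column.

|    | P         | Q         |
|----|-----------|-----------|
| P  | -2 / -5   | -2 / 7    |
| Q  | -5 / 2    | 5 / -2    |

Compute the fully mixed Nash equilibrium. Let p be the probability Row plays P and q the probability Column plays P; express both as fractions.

p = 1/4, q = 7/10

In a mixed NE each player is indifferent between their pure strategies, so the opponent's mix sets the indifference.
Column indifferent between P and Q: p·(-5) + (1−p)·2 = p·7 + (1−p)·(-2) ⟹ 2 + (-7)p = (-2) + 9p ⟹ p = 1/4.
Row indifferent between P and Q: q·(-2) + (1−q)·(-2) = q·(-5) + (1−q)·5 ⟹ (-2) + 0q = 5 + (-10)q ⟹ q = 7/10.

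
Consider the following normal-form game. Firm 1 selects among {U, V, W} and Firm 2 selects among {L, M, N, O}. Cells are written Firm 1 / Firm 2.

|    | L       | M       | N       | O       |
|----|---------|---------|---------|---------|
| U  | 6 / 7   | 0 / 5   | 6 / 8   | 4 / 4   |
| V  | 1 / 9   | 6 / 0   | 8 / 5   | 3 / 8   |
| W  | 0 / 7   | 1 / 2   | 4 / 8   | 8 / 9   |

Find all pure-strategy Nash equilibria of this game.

Check mutual best responses: a cell is a NE iff neither player can gain by unilaterally deviating.
Firm 1's best responses — vs L: U (payoff 6); vs M: V (payoff 6); vs N: V (payoff 8); vs O: W (payoff 8).
Firm 2's best responses — vs U: N (payoff 8); vs V: L (payoff 9); vs W: O (payoff 9).
The only mutual best response is (W, O); neither player gains by switching there.

(W, O)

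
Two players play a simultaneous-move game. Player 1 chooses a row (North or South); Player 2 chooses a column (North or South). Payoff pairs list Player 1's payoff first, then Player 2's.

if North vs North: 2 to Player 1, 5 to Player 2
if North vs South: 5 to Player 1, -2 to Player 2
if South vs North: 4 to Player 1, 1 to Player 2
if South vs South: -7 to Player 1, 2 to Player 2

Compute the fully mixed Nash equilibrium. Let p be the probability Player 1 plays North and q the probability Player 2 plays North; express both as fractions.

In a mixed NE each player is indifferent between their pure strategies, so the opponent's mix sets the indifference.
Player 2 indifferent between North and South: p·5 + (1−p)·1 = p·(-2) + (1−p)·2 ⟹ 1 + 4p = 2 + (-4)p ⟹ p = 1/8.
Player 1 indifferent between North and South: q·2 + (1−q)·5 = q·4 + (1−q)·(-7) ⟹ 5 + (-3)q = (-7) + 11q ⟹ q = 6/7.

p = 1/8, q = 6/7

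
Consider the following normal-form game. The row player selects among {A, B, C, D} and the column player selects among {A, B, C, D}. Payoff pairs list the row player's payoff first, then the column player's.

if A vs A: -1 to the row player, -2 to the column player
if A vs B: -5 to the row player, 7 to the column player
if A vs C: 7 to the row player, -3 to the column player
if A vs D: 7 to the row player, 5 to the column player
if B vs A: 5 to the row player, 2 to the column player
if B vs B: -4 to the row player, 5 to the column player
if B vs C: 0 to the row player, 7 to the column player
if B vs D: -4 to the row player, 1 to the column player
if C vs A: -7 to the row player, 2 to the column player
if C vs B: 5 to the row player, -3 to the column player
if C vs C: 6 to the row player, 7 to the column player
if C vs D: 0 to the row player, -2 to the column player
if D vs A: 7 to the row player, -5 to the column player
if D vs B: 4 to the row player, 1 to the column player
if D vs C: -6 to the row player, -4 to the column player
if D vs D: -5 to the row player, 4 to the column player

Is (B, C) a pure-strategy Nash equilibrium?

No

Holding the column player at C: the row player gets 0 from B but could get 7 by switching to A. The row player has a profitable deviation.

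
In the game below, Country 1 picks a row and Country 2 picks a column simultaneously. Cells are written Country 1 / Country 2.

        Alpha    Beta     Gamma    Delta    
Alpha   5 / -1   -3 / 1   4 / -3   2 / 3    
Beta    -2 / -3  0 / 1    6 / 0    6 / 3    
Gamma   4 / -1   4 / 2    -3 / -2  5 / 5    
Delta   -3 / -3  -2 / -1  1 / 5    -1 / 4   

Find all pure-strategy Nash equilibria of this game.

(Beta, Delta)

Find each player's best response to every opponent strategy; NE are the intersections.
Country 1's best responses — vs Alpha: Alpha (payoff 5); vs Beta: Gamma (payoff 4); vs Gamma: Beta (payoff 6); vs Delta: Beta (payoff 6).
Country 2's best responses — vs Alpha: Delta (payoff 3); vs Beta: Delta (payoff 3); vs Gamma: Delta (payoff 5); vs Delta: Gamma (payoff 5).
The only mutual best response is (Beta, Delta); neither player gains by switching there.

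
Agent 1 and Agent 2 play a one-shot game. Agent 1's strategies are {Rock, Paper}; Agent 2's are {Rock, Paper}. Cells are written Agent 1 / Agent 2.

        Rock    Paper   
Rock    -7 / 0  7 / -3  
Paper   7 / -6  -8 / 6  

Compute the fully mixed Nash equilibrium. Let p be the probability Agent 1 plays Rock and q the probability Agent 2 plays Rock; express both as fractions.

p = 4/5, q = 15/29

Each player's mixing probability is pinned down by making the *other* player indifferent.
Agent 2 indifferent between Rock and Paper: p·0 + (1−p)·(-6) = p·(-3) + (1−p)·6 ⟹ (-6) + 6p = 6 + (-9)p ⟹ p = 4/5.
Agent 1 indifferent between Rock and Paper: q·(-7) + (1−q)·7 = q·7 + (1−q)·(-8) ⟹ 7 + (-14)q = (-8) + 15q ⟹ q = 15/29.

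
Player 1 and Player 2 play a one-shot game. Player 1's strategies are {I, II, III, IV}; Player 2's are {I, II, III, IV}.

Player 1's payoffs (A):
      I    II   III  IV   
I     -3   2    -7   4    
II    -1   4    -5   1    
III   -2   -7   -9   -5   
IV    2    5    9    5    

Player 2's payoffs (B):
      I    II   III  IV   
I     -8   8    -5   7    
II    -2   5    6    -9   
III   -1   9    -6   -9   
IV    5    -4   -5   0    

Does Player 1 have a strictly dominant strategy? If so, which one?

IV

A strategy is strictly dominant if it gives Player 1 a strictly higher payoff than every other strategy, against every choice by the opponent.
IV strictly dominates: vs I: 2 > each of {-3, -1, -2}; vs II: 5 > each of {2, 4, -7}; vs III: 9 > each of {-7, -5, -9}; vs IV: 5 > each of {4, 1, -5}.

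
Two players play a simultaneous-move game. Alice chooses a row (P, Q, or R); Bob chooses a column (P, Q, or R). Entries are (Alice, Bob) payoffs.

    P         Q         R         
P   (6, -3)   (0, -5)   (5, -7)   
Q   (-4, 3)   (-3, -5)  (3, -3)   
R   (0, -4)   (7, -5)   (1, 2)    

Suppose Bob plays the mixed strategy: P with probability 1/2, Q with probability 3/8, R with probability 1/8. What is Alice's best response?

P

Compute Alice's expected payoff from each pure strategy against the given mix.
P: (1/2)·6 + (3/8)·0 + (1/8)·5 = 29/8
Q: (1/2)·(-4) + (3/8)·(-3) + (1/8)·3 = -11/4
R: (1/2)·0 + (3/8)·7 + (1/8)·1 = 11/4
Highest expected payoff is 29/8, from P.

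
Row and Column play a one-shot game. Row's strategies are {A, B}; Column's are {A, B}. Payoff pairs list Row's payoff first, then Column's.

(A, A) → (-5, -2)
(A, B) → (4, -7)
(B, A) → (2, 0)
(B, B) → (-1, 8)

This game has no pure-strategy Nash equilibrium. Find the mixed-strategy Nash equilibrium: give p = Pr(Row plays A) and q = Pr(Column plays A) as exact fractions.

p = 8/13, q = 5/12

Each player's mixing probability is pinned down by making the *other* player indifferent.
Column indifferent between A and B: p·(-2) + (1−p)·0 = p·(-7) + (1−p)·8 ⟹ 0 + (-2)p = 8 + (-15)p ⟹ p = 8/13.
Row indifferent between A and B: q·(-5) + (1−q)·4 = q·2 + (1−q)·(-1) ⟹ 4 + (-9)q = (-1) + 3q ⟹ q = 5/12.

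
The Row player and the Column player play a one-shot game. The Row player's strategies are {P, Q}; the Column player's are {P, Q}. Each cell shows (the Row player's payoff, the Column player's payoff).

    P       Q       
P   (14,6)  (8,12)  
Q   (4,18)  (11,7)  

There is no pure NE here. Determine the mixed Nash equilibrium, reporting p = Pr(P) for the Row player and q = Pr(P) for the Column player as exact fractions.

p = 11/17, q = 3/13

Each player's mixing probability is pinned down by making the *other* player indifferent.
The Column player indifferent between P and Q: p·6 + (1−p)·18 = p·12 + (1−p)·7 ⟹ 18 + (-12)p = 7 + 5p ⟹ p = 11/17.
The Row player indifferent between P and Q: q·14 + (1−q)·8 = q·4 + (1−q)·11 ⟹ 8 + 6q = 11 + (-7)q ⟹ q = 3/13.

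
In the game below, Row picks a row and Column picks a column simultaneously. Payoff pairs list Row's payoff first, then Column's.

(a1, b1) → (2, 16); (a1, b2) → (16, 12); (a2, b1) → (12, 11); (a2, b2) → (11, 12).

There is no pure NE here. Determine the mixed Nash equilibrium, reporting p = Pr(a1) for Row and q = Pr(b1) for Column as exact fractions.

In a mixed NE each player is indifferent between their pure strategies, so the opponent's mix sets the indifference.
Column indifferent between b1 and b2: p·16 + (1−p)·11 = p·12 + (1−p)·12 ⟹ 11 + 5p = 12 + 0p ⟹ p = 1/5.
Row indifferent between a1 and a2: q·2 + (1−q)·16 = q·12 + (1−q)·11 ⟹ 16 + (-14)q = 11 + 1q ⟹ q = 1/3.

p = 1/5, q = 1/3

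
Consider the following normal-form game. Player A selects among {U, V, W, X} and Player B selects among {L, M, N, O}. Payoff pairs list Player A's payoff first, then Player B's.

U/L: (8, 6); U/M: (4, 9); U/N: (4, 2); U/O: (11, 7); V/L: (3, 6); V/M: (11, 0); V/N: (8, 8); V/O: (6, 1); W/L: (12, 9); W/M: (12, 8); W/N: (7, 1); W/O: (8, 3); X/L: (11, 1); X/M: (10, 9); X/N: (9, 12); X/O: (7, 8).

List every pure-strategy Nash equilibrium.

Find each player's best response to every opponent strategy; NE are the intersections.
Player A's best responses — vs L: W (payoff 12); vs M: W (payoff 12); vs N: X (payoff 9); vs O: U (payoff 11).
Player B's best responses — vs U: M (payoff 9); vs V: N (payoff 8); vs W: L (payoff 9); vs X: N (payoff 12).
Mutual best responses occur at (W, L) and (X, N); at each, neither player gains by switching.

(W, L) and (X, N)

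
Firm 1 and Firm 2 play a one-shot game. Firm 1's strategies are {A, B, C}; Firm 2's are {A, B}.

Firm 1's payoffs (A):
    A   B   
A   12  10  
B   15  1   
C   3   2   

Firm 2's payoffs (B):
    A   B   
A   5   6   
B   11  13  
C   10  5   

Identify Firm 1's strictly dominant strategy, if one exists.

A strategy is strictly dominant if it gives Firm 1 a strictly higher payoff than every other strategy, against every choice by the opponent.
A is not dominant: against A, B gives 15 > 12.
B is not dominant: against B, A gives 10 > 1.
C is not dominant: against A, A gives 12 > 3.
No single strategy is best against every opponent action.

No strictly dominant strategy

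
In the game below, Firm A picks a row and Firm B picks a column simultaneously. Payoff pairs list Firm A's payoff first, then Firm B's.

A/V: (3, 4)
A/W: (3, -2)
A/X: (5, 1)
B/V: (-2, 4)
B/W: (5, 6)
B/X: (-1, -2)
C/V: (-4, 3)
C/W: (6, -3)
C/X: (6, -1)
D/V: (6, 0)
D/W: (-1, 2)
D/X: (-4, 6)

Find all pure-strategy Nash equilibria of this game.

There is no pure-strategy Nash equilibrium

Find each player's best response to every opponent strategy; NE are the intersections.
Firm A's best responses — vs V: D (payoff 6); vs W: C (payoff 6); vs X: C (payoff 6).
Firm B's best responses — vs A: V (payoff 4); vs B: W (payoff 6); vs C: V (payoff 3); vs D: X (payoff 6).
No cell has both players best-responding. For instance, Firm A's best reply to X is C, but against C Firm B prefers V over X.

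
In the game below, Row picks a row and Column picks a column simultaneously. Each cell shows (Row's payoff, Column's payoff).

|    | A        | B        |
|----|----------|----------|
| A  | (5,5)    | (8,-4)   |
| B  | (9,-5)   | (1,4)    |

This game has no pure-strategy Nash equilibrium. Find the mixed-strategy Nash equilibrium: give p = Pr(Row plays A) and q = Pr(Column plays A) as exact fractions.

In a mixed NE each player is indifferent between their pure strategies, so the opponent's mix sets the indifference.
Column indifferent between A and B: p·5 + (1−p)·(-5) = p·(-4) + (1−p)·4 ⟹ (-5) + 10p = 4 + (-8)p ⟹ p = 1/2.
Row indifferent between A and B: q·5 + (1−q)·8 = q·9 + (1−q)·1 ⟹ 8 + (-3)q = 1 + 8q ⟹ q = 7/11.

p = 1/2, q = 7/11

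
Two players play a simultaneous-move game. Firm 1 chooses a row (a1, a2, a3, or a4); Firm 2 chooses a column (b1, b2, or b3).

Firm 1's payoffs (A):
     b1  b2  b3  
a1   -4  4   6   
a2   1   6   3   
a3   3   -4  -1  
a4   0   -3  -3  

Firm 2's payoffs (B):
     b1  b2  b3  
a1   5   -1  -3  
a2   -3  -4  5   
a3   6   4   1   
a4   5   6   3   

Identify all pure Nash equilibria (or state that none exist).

(a3, b1)

A profile is a Nash equilibrium when each player is best-responding to the other.
Firm 1's best responses — vs b1: a3 (payoff 3); vs b2: a2 (payoff 6); vs b3: a1 (payoff 6).
Firm 2's best responses — vs a1: b1 (payoff 5); vs a2: b3 (payoff 5); vs a3: b1 (payoff 6); vs a4: b2 (payoff 6).
The only mutual best response is (a3, b1); neither player gains by switching there.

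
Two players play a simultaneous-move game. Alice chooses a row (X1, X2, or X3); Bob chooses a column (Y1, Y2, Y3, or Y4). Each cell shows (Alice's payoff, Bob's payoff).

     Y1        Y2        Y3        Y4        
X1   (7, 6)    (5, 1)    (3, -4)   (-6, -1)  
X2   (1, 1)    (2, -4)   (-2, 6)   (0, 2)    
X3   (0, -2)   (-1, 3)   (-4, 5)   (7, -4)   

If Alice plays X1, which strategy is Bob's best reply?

Y1

With Alice fixed at X1, Bob's payoffs are: Y1 → 6, Y2 → 1, Y3 → -4, Y4 → -1.
The maximum is 6, achieved by Y1.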